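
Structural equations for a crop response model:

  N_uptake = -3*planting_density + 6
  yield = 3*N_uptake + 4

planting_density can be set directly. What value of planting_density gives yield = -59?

Substituting into the yield equation gives yield = -9*planting_density + 22.
Solve -9*planting_density + 22 = -59: planting_density = (-59 - 22) / -9 = 9.

planting_density = 9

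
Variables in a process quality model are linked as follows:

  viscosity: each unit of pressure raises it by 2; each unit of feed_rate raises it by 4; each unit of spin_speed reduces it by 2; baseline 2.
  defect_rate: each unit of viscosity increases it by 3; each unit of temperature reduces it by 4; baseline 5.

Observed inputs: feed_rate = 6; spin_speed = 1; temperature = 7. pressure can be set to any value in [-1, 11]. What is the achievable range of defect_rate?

Substituting into the viscosity equation gives viscosity = 2*pressure + 24.
Substituting into the defect_rate equation gives defect_rate = 6*pressure + 49.
Linear in pressure, so extremes are at the endpoints: pressure = -1 gives defect_rate = 43; pressure = 11 gives defect_rate = 115.

43 to 115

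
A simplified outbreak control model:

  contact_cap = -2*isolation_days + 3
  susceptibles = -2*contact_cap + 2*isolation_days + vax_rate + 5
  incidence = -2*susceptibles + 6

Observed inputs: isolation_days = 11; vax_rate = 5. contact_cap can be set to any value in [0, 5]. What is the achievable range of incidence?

Intervening on contact_cap fixes its value directly, overriding its dependence on isolation_days.
Substituting into the susceptibles equation gives susceptibles = -2*contact_cap + 32.
Substituting into the incidence equation gives incidence = 4*contact_cap - 58.
Linear in contact_cap, so extremes are at the endpoints: contact_cap = 0 gives incidence = -58; contact_cap = 5 gives incidence = -38.

-58 to -38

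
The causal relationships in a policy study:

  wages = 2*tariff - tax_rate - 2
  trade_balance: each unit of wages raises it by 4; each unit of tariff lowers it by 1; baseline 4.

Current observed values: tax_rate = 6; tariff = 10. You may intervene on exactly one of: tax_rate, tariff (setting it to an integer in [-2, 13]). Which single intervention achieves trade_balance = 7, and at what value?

set tariff = 5

Intervening on tax_rate: trade_balance = -4*tax_rate + 66. Reaching 7 requires tax_rate = 59/4, not an integer.
Intervening on tariff: with other inputs at their observed values, trade_balance = 7*tariff - 28. Solving for 7 gives tariff = 5, within [-2, 13].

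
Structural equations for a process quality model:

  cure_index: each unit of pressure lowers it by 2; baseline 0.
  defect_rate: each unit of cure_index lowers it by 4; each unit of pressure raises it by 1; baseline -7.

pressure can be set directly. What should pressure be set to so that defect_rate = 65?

Substituting into the defect_rate equation gives defect_rate = 9*pressure - 7.
Solve 9*pressure - 7 = 65: pressure = (65 + 7) / 9 = 8.

pressure = 8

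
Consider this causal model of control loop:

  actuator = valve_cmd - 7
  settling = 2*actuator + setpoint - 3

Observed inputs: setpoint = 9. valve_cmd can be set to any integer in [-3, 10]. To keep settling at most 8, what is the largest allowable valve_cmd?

Substituting into the settling equation gives settling = 2*valve_cmd - 8.
Require 2*valve_cmd - 8 ≤ 8, so valve_cmd ≤ 8.
The largest integer in [-3, 10] satisfying this is 8.

valve_cmd = 8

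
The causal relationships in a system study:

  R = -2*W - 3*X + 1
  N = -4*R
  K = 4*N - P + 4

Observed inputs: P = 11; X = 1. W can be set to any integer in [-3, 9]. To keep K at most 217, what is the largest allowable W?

W = 6

Substituting into the R equation gives R = -2*W - 2.
Substituting into the N equation gives N = 8*W + 8.
So K = 32*W + 25.
Require 32*W + 25 ≤ 217, so W ≤ 6.
The largest integer in [-3, 9] satisfying this is 6.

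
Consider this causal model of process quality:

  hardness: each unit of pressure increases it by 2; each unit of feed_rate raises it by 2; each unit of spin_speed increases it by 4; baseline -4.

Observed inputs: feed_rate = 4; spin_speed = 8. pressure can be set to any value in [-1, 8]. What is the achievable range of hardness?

34 to 52

Substituting into the hardness equation gives hardness = 2*pressure + 36.
Linear in pressure, so extremes are at the endpoints: pressure = -1 gives hardness = 34; pressure = 8 gives hardness = 52.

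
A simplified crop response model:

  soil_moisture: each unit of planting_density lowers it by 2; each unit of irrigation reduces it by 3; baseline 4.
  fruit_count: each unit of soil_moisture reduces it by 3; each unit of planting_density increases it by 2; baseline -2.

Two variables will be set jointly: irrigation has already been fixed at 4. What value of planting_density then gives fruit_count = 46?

With irrigation held at 4:
Substituting into the soil_moisture equation gives soil_moisture = -2*planting_density - 8.
fruit_count becomes 8*planting_density + 22.
Solve 8*planting_density + 22 = 46: planting_density = (46 - 22) / 8 = 3.

planting_density = 3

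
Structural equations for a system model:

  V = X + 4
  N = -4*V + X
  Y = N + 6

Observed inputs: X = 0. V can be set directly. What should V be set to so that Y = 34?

V = -7

Intervening on V fixes its value directly, overriding its dependence on X.
Substituting into the N equation gives N = -4*V.
This gives Y = -4*V + 6.
Solve -4*V + 6 = 34: V = (34 - 6) / -4 = -7.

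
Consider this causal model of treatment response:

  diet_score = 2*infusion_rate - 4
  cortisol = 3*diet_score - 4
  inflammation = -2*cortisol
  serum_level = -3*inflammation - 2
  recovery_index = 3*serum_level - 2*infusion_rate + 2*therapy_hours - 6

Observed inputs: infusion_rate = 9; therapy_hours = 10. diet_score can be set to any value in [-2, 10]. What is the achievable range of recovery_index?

-190 to 458

Intervening on diet_score fixes its value directly, overriding its dependence on infusion_rate.
Substituting into the inflammation equation gives inflammation = -6*diet_score + 8.
This gives serum_level = 18*diet_score - 26.
Substituting into the recovery_index equation gives recovery_index = 54*diet_score - 82.
Linear in diet_score, so extremes are at the endpoints: diet_score = -2 gives recovery_index = -190; diet_score = 10 gives recovery_index = 458.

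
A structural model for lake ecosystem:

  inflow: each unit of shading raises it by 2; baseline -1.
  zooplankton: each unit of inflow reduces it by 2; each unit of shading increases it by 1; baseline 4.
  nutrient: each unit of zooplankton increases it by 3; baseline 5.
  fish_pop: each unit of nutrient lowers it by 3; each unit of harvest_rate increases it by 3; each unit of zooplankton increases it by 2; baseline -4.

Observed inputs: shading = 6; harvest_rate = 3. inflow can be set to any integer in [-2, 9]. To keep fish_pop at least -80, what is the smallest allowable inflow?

inflow = 0

Intervening on inflow fixes its value directly, overriding its dependence on shading.
Substituting into the zooplankton equation gives zooplankton = -2*inflow + 10.
So nutrient = -6*inflow + 35.
So fish_pop = 14*inflow - 80.
Require 14*inflow - 80 ≥ -80, so inflow ≥ 0.
The smallest integer in [-2, 9] satisfying this is 0.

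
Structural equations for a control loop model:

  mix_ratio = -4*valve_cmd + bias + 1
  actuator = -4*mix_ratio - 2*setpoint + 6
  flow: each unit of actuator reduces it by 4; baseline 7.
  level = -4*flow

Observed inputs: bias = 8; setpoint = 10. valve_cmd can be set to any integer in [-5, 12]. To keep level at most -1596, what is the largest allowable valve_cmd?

Substituting into the mix_ratio equation gives mix_ratio = -4*valve_cmd + 9.
actuator becomes 16*valve_cmd - 50.
Substituting into the flow equation gives flow = -64*valve_cmd + 207.
Substituting into the level equation gives level = 256*valve_cmd - 828.
Require 256*valve_cmd - 828 ≤ -1596, so valve_cmd ≤ -3.
The largest integer in [-5, 12] satisfying this is -3.

valve_cmd = -3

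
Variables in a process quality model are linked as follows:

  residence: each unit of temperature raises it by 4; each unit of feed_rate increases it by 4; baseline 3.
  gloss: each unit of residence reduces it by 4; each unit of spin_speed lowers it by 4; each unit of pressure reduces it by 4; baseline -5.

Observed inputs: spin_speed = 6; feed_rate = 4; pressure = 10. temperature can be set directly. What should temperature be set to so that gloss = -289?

Substituting into the residence equation gives residence = 4*temperature + 19.
Substituting into the gloss equation gives gloss = -16*temperature - 145.
Solve -16*temperature - 145 = -289: temperature = (-289 + 145) / -16 = 9.

temperature = 9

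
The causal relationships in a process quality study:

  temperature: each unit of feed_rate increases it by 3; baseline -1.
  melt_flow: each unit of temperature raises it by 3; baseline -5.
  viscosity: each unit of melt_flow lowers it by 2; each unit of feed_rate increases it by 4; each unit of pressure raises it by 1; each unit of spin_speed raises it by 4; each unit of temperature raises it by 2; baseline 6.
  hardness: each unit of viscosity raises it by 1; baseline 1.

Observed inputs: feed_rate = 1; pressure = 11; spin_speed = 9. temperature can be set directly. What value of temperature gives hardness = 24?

temperature = 11

Intervening on temperature fixes its value directly, overriding its dependence on feed_rate.
Substituting into the viscosity equation gives viscosity = -4*temperature + 67.
Substituting into the hardness equation gives hardness = -4*temperature + 68.
Solve -4*temperature + 68 = 24: temperature = (24 - 68) / -4 = 11.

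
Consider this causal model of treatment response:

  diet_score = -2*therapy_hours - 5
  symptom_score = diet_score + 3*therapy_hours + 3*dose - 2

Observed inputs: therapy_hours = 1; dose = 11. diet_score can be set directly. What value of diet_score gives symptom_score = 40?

diet_score = 6

Intervening on diet_score fixes its value directly, overriding its dependence on therapy_hours.
Substituting into the symptom_score equation gives symptom_score = diet_score + 34.
Solve diet_score + 34 = 40: diet_score = (40 - 34) / 1 = 6.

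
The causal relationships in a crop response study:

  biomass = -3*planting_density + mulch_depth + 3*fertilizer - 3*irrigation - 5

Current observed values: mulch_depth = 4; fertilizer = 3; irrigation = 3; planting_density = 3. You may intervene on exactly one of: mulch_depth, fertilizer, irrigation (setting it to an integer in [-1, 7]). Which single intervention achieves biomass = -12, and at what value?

set mulch_depth = 2

Intervening on mulch_depth: with other inputs at their observed values, biomass = mulch_depth - 14. Solving for -12 gives mulch_depth = 2, within [-1, 7].
Intervening on fertilizer: biomass = 3*fertilizer - 19. Reaching -12 requires fertilizer = 7/3, not an integer.
Intervening on irrigation: biomass = -3*irrigation - 1. Reaching -12 requires irrigation = 11/3, not an integer.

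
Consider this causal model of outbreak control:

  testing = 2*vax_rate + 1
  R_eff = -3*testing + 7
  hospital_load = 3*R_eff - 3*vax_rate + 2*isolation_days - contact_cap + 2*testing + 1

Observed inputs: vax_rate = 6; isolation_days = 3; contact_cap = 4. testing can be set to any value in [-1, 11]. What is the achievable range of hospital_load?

-71 to 13

Intervening on testing fixes its value directly, overriding its dependence on vax_rate.
Substituting into the hospital_load equation gives hospital_load = -7*testing + 6.
Linear in testing, so extremes are at the endpoints: testing = -1 gives hospital_load = 13; testing = 11 gives hospital_load = -71.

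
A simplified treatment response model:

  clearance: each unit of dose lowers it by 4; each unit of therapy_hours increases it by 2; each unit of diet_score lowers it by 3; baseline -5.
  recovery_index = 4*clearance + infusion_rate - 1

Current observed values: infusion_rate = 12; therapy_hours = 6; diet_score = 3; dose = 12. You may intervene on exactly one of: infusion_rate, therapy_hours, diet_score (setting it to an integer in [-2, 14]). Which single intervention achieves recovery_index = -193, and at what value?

Intervening on infusion_rate: with other inputs at their observed values, recovery_index = infusion_rate - 201. Solving for -193 gives infusion_rate = 8, within [-2, 14].
Intervening on therapy_hours: recovery_index = 8*therapy_hours - 237. Reaching -193 requires therapy_hours = 11/2, not an integer.
Intervening on diet_score: recovery_index = -12*diet_score - 153. Reaching -193 requires diet_score = 10/3, not an integer.

set infusion_rate = 8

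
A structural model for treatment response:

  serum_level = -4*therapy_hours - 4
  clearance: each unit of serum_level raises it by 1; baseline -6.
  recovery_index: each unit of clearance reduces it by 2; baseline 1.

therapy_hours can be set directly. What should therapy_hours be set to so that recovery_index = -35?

therapy_hours = -7

Substituting into the clearance equation gives clearance = -4*therapy_hours - 10.
Substituting into the recovery_index equation gives recovery_index = 8*therapy_hours + 21.
Solve 8*therapy_hours + 21 = -35: therapy_hours = (-35 - 21) / 8 = -7.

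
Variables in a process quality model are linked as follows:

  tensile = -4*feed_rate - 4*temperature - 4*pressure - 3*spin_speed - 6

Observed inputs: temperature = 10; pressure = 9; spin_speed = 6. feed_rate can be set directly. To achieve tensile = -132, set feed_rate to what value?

feed_rate = 8

Substituting into the tensile equation gives tensile = -4*feed_rate - 100.
Solve -4*feed_rate - 100 = -132: feed_rate = (-132 + 100) / -4 = 8.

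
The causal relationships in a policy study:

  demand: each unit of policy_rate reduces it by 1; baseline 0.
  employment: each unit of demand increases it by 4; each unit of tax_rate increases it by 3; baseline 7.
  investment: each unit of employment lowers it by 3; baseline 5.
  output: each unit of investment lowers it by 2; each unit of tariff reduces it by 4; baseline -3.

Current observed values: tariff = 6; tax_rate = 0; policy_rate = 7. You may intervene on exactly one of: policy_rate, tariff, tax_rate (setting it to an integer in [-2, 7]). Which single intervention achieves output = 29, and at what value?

set policy_rate = -1

Intervening on policy_rate: with other inputs at their observed values, output = -24*policy_rate + 5. Solving for 29 gives policy_rate = -1, within [-2, 7].
Intervening on tariff: output = -4*tariff - 139. Reaching 29 requires tariff = -42, outside [-2, 7].
Intervening on tax_rate: output = 18*tax_rate - 163. Reaching 29 requires tax_rate = 32/3, not an integer.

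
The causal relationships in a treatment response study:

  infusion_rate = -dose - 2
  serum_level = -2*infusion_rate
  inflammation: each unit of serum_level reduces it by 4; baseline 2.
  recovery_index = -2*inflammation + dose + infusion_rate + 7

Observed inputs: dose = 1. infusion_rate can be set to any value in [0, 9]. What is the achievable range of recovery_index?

Intervening on infusion_rate fixes its value directly, overriding its dependence on dose.
Substituting into the inflammation equation gives inflammation = 8*infusion_rate + 2.
So recovery_index = -15*infusion_rate + 4.
Linear in infusion_rate, so extremes are at the endpoints: infusion_rate = 0 gives recovery_index = 4; infusion_rate = 9 gives recovery_index = -131.

-131 to 4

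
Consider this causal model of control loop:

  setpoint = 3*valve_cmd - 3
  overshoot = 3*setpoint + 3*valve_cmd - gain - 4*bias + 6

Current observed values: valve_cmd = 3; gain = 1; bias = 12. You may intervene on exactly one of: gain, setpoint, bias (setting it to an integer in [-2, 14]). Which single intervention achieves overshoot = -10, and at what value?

Intervening on gain: overshoot = -gain - 15. Reaching -10 requires gain = -5, outside [-2, 14].
Intervening on setpoint: with other inputs at their observed values, overshoot = 3*setpoint - 34. Solving for -10 gives setpoint = 8, within [-2, 14].
Intervening on bias: overshoot = -4*bias + 32. Reaching -10 requires bias = 21/2, not an integer.

set setpoint = 8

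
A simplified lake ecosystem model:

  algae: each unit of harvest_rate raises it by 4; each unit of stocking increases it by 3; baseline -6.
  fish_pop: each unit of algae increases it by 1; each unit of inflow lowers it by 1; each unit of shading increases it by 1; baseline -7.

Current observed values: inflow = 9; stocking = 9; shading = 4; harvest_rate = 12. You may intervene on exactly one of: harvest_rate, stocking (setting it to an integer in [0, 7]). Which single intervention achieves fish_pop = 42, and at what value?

Intervening on harvest_rate: fish_pop = 4*harvest_rate + 9. Reaching 42 requires harvest_rate = 33/4, not an integer.
Intervening on stocking: with other inputs at their observed values, fish_pop = 3*stocking + 30. Solving for 42 gives stocking = 4, within [0, 7].

set stocking = 4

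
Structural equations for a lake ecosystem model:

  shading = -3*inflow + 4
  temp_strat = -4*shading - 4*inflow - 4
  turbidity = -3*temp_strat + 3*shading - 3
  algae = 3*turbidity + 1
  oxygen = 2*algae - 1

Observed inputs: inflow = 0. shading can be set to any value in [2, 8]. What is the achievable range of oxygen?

Intervening on shading fixes its value directly, overriding its dependence on inflow.
Substituting into the temp_strat equation gives temp_strat = -4*shading - 4.
Substituting into the turbidity equation gives turbidity = 15*shading + 9.
Substituting into the algae equation gives algae = 45*shading + 28.
Substituting into the oxygen equation gives oxygen = 90*shading + 55.
Linear in shading, so extremes are at the endpoints: shading = 2 gives oxygen = 235; shading = 8 gives oxygen = 775.

235 to 775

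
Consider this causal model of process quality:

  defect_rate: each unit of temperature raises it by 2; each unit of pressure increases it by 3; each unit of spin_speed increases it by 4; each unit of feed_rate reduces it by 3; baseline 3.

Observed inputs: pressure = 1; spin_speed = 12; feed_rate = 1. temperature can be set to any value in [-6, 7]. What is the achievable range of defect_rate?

39 to 65

Substituting into the defect_rate equation gives defect_rate = 2*temperature + 51.
Linear in temperature, so extremes are at the endpoints: temperature = -6 gives defect_rate = 39; temperature = 7 gives defect_rate = 65.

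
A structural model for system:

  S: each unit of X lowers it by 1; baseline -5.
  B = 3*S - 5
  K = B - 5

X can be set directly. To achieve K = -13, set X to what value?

Substituting into the B equation gives B = -3*X - 20.
Substituting into the K equation gives K = -3*X - 25.
Solve -3*X - 25 = -13: X = (-13 + 25) / -3 = -4.

X = -4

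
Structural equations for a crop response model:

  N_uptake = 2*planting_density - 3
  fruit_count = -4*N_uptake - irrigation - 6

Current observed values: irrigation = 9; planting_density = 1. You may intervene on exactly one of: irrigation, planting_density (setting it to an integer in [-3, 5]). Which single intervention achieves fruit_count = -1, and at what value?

set irrigation = -1

Intervening on irrigation: with other inputs at their observed values, fruit_count = -irrigation - 2. Solving for -1 gives irrigation = -1, within [-3, 5].
Intervening on planting_density: fruit_count = -8*planting_density - 3. Reaching -1 requires planting_density = -1/4, not an integer.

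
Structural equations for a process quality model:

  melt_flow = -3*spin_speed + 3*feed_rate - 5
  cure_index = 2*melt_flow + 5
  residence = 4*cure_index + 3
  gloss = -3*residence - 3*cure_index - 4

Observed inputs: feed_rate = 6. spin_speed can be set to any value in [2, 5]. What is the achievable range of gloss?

-298 to -28

Substituting into the melt_flow equation gives melt_flow = -3*spin_speed + 13.
cure_index becomes -6*spin_speed + 31.
Substituting into the residence equation gives residence = -24*spin_speed + 127.
Substituting into the gloss equation gives gloss = 90*spin_speed - 478.
Linear in spin_speed, so extremes are at the endpoints: spin_speed = 2 gives gloss = -298; spin_speed = 5 gives gloss = -28.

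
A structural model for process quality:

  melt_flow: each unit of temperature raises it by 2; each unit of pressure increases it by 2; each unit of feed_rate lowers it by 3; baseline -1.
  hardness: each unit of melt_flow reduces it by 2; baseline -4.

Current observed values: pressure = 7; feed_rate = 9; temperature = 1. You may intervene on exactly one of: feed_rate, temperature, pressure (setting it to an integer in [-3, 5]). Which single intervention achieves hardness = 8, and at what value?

set temperature = 4

Intervening on feed_rate: hardness = 6*feed_rate - 34. Reaching 8 requires feed_rate = 7, outside [-3, 5].
Intervening on temperature: with other inputs at their observed values, hardness = -4*temperature + 24. Solving for 8 gives temperature = 4, within [-3, 5].
Intervening on pressure: hardness = -4*pressure + 48. Reaching 8 requires pressure = 10, outside [-3, 5].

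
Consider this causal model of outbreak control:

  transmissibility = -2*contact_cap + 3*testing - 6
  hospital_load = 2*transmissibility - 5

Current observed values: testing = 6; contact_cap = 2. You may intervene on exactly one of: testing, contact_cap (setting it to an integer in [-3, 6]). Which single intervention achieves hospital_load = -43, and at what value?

set testing = -3

Intervening on testing: with other inputs at their observed values, hospital_load = 6*testing - 25. Solving for -43 gives testing = -3, within [-3, 6].
Intervening on contact_cap: hospital_load = -4*contact_cap + 19. Reaching -43 requires contact_cap = 31/2, not an integer.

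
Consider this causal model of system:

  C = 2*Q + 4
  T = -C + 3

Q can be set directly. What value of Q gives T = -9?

Substituting into the T equation gives T = -2*Q - 1.
Solve -2*Q - 1 = -9: Q = (-9 + 1) / -2 = 4.

Q = 4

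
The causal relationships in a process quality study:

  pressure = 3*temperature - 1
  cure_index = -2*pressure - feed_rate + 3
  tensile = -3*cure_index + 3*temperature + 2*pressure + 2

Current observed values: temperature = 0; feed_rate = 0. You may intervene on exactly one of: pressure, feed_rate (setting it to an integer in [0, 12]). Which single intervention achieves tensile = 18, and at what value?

Intervening on pressure: tensile = 8*pressure - 7. Reaching 18 requires pressure = 25/8, not an integer.
Intervening on feed_rate: with other inputs at their observed values, tensile = 3*feed_rate - 15. Solving for 18 gives feed_rate = 11, within [0, 12].

set feed_rate = 11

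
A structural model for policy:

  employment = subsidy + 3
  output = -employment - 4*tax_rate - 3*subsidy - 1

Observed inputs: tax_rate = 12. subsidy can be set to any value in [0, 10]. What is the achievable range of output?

-92 to -52

Substituting into the output equation gives output = -4*subsidy - 52.
Linear in subsidy, so extremes are at the endpoints: subsidy = 0 gives output = -52; subsidy = 10 gives output = -92.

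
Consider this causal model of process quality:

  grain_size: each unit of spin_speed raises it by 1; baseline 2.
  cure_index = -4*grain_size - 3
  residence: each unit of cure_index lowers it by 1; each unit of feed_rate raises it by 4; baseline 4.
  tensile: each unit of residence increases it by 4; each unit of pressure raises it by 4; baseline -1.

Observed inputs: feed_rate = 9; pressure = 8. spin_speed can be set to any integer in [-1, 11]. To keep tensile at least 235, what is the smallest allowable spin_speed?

spin_speed = 0

Substituting into the cure_index equation gives cure_index = -4*spin_speed - 11.
Substituting into the residence equation gives residence = 4*spin_speed + 51.
This gives tensile = 16*spin_speed + 235.
Require 16*spin_speed + 235 ≥ 235, so spin_speed ≥ 0.
The smallest integer in [-1, 11] satisfying this is 0.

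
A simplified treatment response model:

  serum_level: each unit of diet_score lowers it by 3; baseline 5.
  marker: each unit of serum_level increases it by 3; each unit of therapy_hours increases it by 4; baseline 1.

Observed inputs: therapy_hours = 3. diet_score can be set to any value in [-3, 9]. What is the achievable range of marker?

Substituting into the marker equation gives marker = -9*diet_score + 28.
Linear in diet_score, so extremes are at the endpoints: diet_score = -3 gives marker = 55; diet_score = 9 gives marker = -53.

-53 to 55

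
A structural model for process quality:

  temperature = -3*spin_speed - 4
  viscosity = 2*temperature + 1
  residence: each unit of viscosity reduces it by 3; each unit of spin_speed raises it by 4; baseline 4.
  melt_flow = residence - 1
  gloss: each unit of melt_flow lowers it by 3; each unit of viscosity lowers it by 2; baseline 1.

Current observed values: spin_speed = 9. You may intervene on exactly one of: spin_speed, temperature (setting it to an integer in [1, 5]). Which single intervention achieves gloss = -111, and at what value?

set spin_speed = 1

Intervening on spin_speed: with other inputs at their observed values, gloss = -54*spin_speed - 57. Solving for -111 gives spin_speed = 1, within [1, 5].
Intervening on temperature: gloss = 14*temperature - 109. Reaching -111 requires temperature = -1/7, not an integer.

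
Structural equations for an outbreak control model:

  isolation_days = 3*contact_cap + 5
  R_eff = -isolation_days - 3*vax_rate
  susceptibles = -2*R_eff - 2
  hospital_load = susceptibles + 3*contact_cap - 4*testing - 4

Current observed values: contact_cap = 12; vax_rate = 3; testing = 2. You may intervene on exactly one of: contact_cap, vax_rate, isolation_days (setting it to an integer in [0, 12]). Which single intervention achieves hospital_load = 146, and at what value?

Intervening on contact_cap: hospital_load = 9*contact_cap + 14. Reaching 146 requires contact_cap = 44/3, not an integer.
Intervening on vax_rate: with other inputs at their observed values, hospital_load = 6*vax_rate + 104. Solving for 146 gives vax_rate = 7, within [0, 12].
Intervening on isolation_days: hospital_load = 2*isolation_days + 40. Reaching 146 requires isolation_days = 53, outside [0, 12].

set vax_rate = 7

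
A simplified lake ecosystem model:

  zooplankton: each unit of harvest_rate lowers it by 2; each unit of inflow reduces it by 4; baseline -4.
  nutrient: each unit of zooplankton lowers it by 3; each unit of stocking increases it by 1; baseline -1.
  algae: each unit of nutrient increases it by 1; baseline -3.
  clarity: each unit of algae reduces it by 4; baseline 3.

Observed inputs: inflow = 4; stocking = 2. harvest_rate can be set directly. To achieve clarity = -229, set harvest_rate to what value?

Substituting into the zooplankton equation gives zooplankton = -2*harvest_rate - 20.
nutrient becomes 6*harvest_rate + 61.
So algae = 6*harvest_rate + 58.
Substituting into the clarity equation gives clarity = -24*harvest_rate - 229.
Solve -24*harvest_rate - 229 = -229: harvest_rate = (-229 + 229) / -24 = 0.

harvest_rate = 0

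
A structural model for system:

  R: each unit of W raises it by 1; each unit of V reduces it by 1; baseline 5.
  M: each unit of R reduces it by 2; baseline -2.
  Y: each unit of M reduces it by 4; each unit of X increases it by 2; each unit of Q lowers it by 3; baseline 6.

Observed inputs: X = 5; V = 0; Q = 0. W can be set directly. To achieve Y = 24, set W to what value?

Substituting into the R equation gives R = W + 5.
M becomes -2*W - 12.
Y becomes 8*W + 64.
Solve 8*W + 64 = 24: W = (24 - 64) / 8 = -5.

W = -5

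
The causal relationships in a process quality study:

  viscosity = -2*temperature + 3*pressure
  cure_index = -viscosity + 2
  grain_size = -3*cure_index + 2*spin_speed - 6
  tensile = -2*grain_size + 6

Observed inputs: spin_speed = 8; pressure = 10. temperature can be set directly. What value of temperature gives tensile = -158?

temperature = 2

Substituting into the viscosity equation gives viscosity = -2*temperature + 30.
Substituting into the cure_index equation gives cure_index = 2*temperature - 28.
grain_size becomes -6*temperature + 94.
This gives tensile = 12*temperature - 182.
Solve 12*temperature - 182 = -158: temperature = (-158 + 182) / 12 = 2.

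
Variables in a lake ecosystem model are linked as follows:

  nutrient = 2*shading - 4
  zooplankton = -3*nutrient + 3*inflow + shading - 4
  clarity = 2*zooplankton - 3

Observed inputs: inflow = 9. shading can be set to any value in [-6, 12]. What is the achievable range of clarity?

Substituting into the zooplankton equation gives zooplankton = -5*shading + 35.
Substituting into the clarity equation gives clarity = -10*shading + 67.
Linear in shading, so extremes are at the endpoints: shading = -6 gives clarity = 127; shading = 12 gives clarity = -53.

-53 to 127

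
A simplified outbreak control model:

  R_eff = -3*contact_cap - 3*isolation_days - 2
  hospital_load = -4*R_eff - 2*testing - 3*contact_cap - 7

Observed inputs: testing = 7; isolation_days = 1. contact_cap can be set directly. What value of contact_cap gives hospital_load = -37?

Substituting into the R_eff equation gives R_eff = -3*contact_cap - 5.
hospital_load becomes 9*contact_cap - 1.
Solve 9*contact_cap - 1 = -37: contact_cap = (-37 + 1) / 9 = -4.

contact_cap = -4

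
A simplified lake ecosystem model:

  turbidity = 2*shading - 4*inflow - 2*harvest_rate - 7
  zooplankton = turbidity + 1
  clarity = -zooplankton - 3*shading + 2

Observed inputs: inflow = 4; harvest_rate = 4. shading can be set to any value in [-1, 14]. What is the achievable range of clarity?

-38 to 37

Substituting into the turbidity equation gives turbidity = 2*shading - 31.
zooplankton becomes 2*shading - 30.
Substituting into the clarity equation gives clarity = -5*shading + 32.
Linear in shading, so extremes are at the endpoints: shading = -1 gives clarity = 37; shading = 14 gives clarity = -38.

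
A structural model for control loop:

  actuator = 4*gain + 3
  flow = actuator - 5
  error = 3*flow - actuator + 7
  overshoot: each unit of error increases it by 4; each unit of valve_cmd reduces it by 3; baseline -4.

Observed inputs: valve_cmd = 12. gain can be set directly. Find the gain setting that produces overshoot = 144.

gain = 6

Substituting into the flow equation gives flow = 4*gain - 2.
This gives error = 8*gain - 2.
Substituting into the overshoot equation gives overshoot = 32*gain - 48.
Solve 32*gain - 48 = 144: gain = (144 + 48) / 32 = 6.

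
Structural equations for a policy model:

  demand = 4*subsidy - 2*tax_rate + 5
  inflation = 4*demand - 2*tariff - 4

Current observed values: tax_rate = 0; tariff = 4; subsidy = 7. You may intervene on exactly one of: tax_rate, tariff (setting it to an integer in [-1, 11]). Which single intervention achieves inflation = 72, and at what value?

Intervening on tax_rate: with other inputs at their observed values, inflation = -8*tax_rate + 120. Solving for 72 gives tax_rate = 6, within [-1, 11].
Intervening on tariff: inflation = -2*tariff + 128. Reaching 72 requires tariff = 28, outside [-1, 11].

set tax_rate = 6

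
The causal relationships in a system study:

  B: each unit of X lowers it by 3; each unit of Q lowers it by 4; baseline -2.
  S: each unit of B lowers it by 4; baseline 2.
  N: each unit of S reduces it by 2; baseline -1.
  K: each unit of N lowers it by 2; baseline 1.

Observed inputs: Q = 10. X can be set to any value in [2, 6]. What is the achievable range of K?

Substituting into the B equation gives B = -3*X - 42.
This gives S = 12*X + 170.
Substituting into the N equation gives N = -24*X - 341.
K becomes 48*X + 683.
Linear in X, so extremes are at the endpoints: X = 2 gives K = 779; X = 6 gives K = 971.

779 to 971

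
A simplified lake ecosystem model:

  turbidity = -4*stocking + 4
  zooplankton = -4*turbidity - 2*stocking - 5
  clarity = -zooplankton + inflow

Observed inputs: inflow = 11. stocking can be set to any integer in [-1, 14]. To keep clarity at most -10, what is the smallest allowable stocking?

Substituting into the zooplankton equation gives zooplankton = 14*stocking - 21.
So clarity = -14*stocking + 32.
Require -14*stocking + 32 ≤ -10, so stocking ≥ 3.
The smallest integer in [-1, 14] satisfying this is 3.

stocking = 3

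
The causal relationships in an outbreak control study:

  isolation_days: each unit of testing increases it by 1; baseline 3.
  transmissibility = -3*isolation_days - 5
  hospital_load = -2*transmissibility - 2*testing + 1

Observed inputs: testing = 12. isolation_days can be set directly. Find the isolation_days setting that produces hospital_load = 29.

isolation_days = 7

Intervening on isolation_days fixes its value directly, overriding its dependence on testing.
Substituting into the hospital_load equation gives hospital_load = 6*isolation_days - 13.
Solve 6*isolation_days - 13 = 29: isolation_days = (29 + 13) / 6 = 7.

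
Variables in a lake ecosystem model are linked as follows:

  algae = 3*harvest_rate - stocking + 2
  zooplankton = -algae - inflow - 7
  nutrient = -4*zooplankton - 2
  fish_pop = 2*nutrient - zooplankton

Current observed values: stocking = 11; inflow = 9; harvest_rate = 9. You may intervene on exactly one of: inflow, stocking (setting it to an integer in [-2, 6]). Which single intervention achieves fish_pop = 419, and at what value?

Intervening on inflow: fish_pop = 9*inflow + 221. Reaching 419 requires inflow = 22, outside [-2, 6].
Intervening on stocking: with other inputs at their observed values, fish_pop = -9*stocking + 401. Solving for 419 gives stocking = -2, within [-2, 6].

set stocking = -2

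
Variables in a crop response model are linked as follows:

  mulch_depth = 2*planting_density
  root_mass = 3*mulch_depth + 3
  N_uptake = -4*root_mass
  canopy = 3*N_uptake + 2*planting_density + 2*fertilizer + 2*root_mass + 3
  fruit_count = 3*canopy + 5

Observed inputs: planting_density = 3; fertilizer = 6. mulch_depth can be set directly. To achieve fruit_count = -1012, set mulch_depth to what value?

Intervening on mulch_depth fixes its value directly, overriding its dependence on planting_density.
Substituting into the N_uptake equation gives N_uptake = -12*mulch_depth - 12.
So canopy = -30*mulch_depth - 9.
Substituting into the fruit_count equation gives fruit_count = -90*mulch_depth - 22.
Solve -90*mulch_depth - 22 = -1012: mulch_depth = (-1012 + 22) / -90 = 11.

mulch_depth = 11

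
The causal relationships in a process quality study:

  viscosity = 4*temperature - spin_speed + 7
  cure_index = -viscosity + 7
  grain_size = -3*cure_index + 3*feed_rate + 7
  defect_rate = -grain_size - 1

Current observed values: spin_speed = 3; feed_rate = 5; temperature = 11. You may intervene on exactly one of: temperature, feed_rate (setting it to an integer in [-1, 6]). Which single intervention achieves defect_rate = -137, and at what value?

Intervening on temperature: defect_rate = -12*temperature - 14. Reaching -137 requires temperature = 41/4, not an integer.
Intervening on feed_rate: with other inputs at their observed values, defect_rate = -3*feed_rate - 131. Solving for -137 gives feed_rate = 2, within [-1, 6].

set feed_rate = 2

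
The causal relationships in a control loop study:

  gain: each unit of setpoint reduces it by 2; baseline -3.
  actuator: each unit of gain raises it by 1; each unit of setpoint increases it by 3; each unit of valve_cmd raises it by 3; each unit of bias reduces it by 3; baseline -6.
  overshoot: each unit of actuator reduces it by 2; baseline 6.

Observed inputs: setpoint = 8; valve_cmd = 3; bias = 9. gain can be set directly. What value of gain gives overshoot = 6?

gain = 0

Intervening on gain fixes its value directly, overriding its dependence on setpoint.
Substituting into the actuator equation gives actuator = gain.
Substituting into the overshoot equation gives overshoot = -2*gain + 6.
Solve -2*gain + 6 = 6: gain = (6 - 6) / -2 = 0.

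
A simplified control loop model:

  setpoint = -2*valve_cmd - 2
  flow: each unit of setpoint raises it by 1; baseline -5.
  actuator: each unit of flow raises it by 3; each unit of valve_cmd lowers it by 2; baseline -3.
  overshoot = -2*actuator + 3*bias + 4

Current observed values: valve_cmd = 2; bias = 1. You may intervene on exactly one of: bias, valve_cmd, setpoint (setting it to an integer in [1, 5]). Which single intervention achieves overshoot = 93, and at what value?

set bias = 3

Intervening on bias: with other inputs at their observed values, overshoot = 3*bias + 84. Solving for 93 gives bias = 3, within [1, 5].
Intervening on valve_cmd: overshoot = 16*valve_cmd + 55. Reaching 93 requires valve_cmd = 19/8, not an integer.
Intervening on setpoint: overshoot = -6*setpoint + 51. Reaching 93 requires setpoint = -7, outside [1, 5].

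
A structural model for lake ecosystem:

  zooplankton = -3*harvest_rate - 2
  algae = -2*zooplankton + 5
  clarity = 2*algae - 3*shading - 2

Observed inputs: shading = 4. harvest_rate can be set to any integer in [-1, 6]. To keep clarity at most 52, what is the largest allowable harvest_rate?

harvest_rate = 4

Substituting into the algae equation gives algae = 6*harvest_rate + 9.
clarity becomes 12*harvest_rate + 4.
Require 12*harvest_rate + 4 ≤ 52, so harvest_rate ≤ 4.
The largest integer in [-1, 6] satisfying this is 4.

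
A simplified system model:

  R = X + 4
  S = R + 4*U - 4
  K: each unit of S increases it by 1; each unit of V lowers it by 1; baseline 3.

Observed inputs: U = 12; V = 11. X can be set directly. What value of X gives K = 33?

X = -7

Substituting into the S equation gives S = X + 48.
This gives K = X + 40.
Solve X + 40 = 33: X = (33 - 40) / 1 = -7.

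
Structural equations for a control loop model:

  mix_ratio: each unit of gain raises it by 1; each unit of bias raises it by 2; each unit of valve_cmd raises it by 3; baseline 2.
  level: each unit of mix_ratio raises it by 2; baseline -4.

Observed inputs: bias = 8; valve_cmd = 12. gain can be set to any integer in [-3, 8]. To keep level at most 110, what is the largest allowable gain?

gain = 3

Substituting into the mix_ratio equation gives mix_ratio = gain + 54.
This gives level = 2*gain + 104.
Require 2*gain + 104 ≤ 110, so gain ≤ 3.
The largest integer in [-3, 8] satisfying this is 3.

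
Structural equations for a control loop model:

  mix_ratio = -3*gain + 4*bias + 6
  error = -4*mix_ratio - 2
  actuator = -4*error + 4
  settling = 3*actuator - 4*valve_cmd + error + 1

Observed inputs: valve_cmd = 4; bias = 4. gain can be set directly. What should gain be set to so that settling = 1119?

Substituting into the mix_ratio equation gives mix_ratio = -3*gain + 22.
So error = 12*gain - 90.
Substituting into the actuator equation gives actuator = -48*gain + 364.
Substituting into the settling equation gives settling = -132*gain + 987.
Solve -132*gain + 987 = 1119: gain = (1119 - 987) / -132 = -1.

gain = -1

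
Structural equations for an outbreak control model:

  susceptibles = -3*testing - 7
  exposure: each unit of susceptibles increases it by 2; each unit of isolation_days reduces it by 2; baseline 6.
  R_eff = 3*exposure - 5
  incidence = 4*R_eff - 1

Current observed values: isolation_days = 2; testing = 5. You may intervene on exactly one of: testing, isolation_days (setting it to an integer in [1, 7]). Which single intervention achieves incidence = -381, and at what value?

set testing = 3

Intervening on testing: with other inputs at their observed values, incidence = -72*testing - 165. Solving for -381 gives testing = 3, within [1, 7].
Intervening on isolation_days: incidence = -24*isolation_days - 477. Reaching -381 requires isolation_days = -4, outside [1, 7].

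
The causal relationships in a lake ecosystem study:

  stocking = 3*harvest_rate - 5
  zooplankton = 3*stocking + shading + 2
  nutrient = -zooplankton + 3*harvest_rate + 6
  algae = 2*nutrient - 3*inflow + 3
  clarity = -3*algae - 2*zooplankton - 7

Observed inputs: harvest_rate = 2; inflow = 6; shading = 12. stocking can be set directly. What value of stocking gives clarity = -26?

stocking = -4

Intervening on stocking fixes its value directly, overriding its dependence on harvest_rate.
Substituting into the zooplankton equation gives zooplankton = 3*stocking + 14.
Substituting into the nutrient equation gives nutrient = -3*stocking - 2.
Substituting into the algae equation gives algae = -6*stocking - 19.
Substituting into the clarity equation gives clarity = 12*stocking + 22.
Solve 12*stocking + 22 = -26: stocking = (-26 - 22) / 12 = -4.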